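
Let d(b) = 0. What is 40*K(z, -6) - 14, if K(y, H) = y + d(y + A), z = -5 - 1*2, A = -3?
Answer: -294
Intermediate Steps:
z = -7 (z = -5 - 2 = -7)
K(y, H) = y (K(y, H) = y + 0 = y)
40*K(z, -6) - 14 = 40*(-7) - 14 = -280 - 14 = -294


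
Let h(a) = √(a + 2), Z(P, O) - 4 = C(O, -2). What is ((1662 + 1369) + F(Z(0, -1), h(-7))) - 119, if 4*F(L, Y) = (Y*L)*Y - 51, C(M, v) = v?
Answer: 11587/4 ≈ 2896.8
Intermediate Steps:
Z(P, O) = 2 (Z(P, O) = 4 - 2 = 2)
h(a) = √(2 + a)
F(L, Y) = -51/4 + L*Y²/4 (F(L, Y) = ((Y*L)*Y - 51)/4 = ((L*Y)*Y - 51)/4 = (L*Y² - 51)/4 = (-51 + L*Y²)/4 = -51/4 + L*Y²/4)
((1662 + 1369) + F(Z(0, -1), h(-7))) - 119 = ((1662 + 1369) + (-51/4 + (¼)*2*(√(2 - 7))²)) - 119 = (3031 + (-51/4 + (¼)*2*(√(-5))²)) - 119 = (3031 + (-51/4 + (¼)*2*(I*√5)²)) - 119 = (3031 + (-51/4 + (¼)*2*(-5))) - 119 = (3031 + (-51/4 - 5/2)) - 119 = (3031 - 61/4) - 119 = 12063/4 - 119 = 11587/4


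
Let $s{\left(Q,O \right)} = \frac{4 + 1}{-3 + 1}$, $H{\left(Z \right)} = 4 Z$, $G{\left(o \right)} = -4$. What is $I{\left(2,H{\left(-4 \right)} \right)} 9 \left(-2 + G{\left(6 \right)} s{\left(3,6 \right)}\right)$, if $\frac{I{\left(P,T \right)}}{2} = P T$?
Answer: $-4608$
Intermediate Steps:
$I{\left(P,T \right)} = 2 P T$
$s{\left(Q,O \right)} = - \frac{5}{2}$ ($s{\left(Q,O \right)} = \frac{5}{-2} = 5 \left(- \frac{1}{2}\right) = - \frac{5}{2}$)
$I{\left(2,H{\left(-4 \right)} \right)} 9 \left(-2 + G{\left(6 \right)} s{\left(3,6 \right)}\right) = 2 \cdot 2 \cdot 4 \left(-4\right) 9 \left(-2 - -10\right) = 2 \cdot 2 \left(-16\right) 9 \left(-2 + 10\right) = \left(-64\right) 9 \cdot 8 = \left(-576\right) 8 = -4608$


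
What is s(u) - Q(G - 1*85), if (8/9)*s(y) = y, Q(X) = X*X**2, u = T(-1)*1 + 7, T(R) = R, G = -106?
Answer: 27871511/4 ≈ 6.9679e+6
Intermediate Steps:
u = 6 (u = -1*1 + 7 = -1 + 7 = 6)
Q(X) = X**3
s(y) = 9*y/8
s(u) - Q(G - 1*85) = (9/8)*6 - (-106 - 1*85)**3 = 27/4 - (-106 - 85)**3 = 27/4 - 1*(-191)**3 = 27/4 - 1*(-6967871) = 27/4 + 6967871 = 27871511/4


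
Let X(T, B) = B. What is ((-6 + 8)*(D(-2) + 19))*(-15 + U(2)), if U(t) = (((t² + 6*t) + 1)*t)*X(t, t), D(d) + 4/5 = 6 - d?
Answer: 13886/5 ≈ 2777.2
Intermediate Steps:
D(d) = 26/5 - d (D(d) = -⅘ + (6 - d) = 26/5 - d)
U(t) = t²*(1 + t² + 6*t) (U(t) = (((t² + 6*t) + 1)*t)*t = ((1 + t² + 6*t)*t)*t = (t*(1 + t² + 6*t))*t = t²*(1 + t² + 6*t))
((-6 + 8)*(D(-2) + 19))*(-15 + U(2)) = ((-6 + 8)*((26/5 - 1*(-2)) + 19))*(-15 + 2²*(1 + 2² + 6*2)) = (2*((26/5 + 2) + 19))*(-15 + 4*(1 + 4 + 12)) = (2*(36/5 + 19))*(-15 + 4*17) = (2*(131/5))*(-15 + 68) = (262/5)*53 = 13886/5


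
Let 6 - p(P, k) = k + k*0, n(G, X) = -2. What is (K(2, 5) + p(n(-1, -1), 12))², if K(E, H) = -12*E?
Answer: 900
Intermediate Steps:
p(P, k) = 6 - k (p(P, k) = 6 - (k + k*0) = 6 - (k + 0) = 6 - k)
(K(2, 5) + p(n(-1, -1), 12))² = (-12*2 + (6 - 1*12))² = (-24 + (6 - 12))² = (-24 - 6)² = (-30)² = 900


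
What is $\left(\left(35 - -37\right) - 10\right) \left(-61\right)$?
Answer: $-3782$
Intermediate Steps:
$\left(\left(35 - -37\right) - 10\right) \left(-61\right) = \left(\left(35 + 37\right) - 10\right) \left(-61\right) = \left(72 - 10\right) \left(-61\right) = 62 \left(-61\right) = -3782$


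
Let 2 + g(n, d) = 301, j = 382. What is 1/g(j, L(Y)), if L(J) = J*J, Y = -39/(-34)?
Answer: 1/299 ≈ 0.0033445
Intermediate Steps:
Y = 39/34 (Y = -39*(-1/34) = 39/34 ≈ 1.1471)
L(J) = J²
g(n, d) = 299 (g(n, d) = -2 + 301 = 299)
1/g(j, L(Y)) = 1/299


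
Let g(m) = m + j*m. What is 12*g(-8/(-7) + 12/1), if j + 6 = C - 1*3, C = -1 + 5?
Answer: -4416/7 ≈ -630.86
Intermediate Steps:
C = 4
j = -5 (j = -6 + (4 - 1*3) = -6 + (4 - 3) = -6 + 1 = -5)
g(m) = -4*m (g(m) = m - 5*m = -4*m)
12*g(-8/(-7) + 12/1) = 12*(-4*(-8/(-7) + 12/1)) = 12*(-4*(-8*(-⅐) + 12*1)) = 12*(-4*(8/7 + 12)) = 12*(-4*92/7) = 12*(-368/7) = -4416/7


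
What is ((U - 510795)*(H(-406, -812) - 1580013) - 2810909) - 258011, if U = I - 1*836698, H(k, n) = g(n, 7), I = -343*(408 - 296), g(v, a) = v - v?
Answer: 2189751167897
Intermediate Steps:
g(v, a) = 0
I = -38416 (I = -343*112 = -38416)
H(k, n) = 0
U = -875114 (U = -38416 - 1*836698 = -38416 - 836698 = -875114)
((U - 510795)*(H(-406, -812) - 1580013) - 2810909) - 258011 = ((-875114 - 510795)*(0 - 1580013) - 2810909) - 258011 = (-1385909*(-1580013) - 2810909) - 258011 = (2189754236817 - 2810909) - 258011 = 2189751425908 - 258011 = 2189751167897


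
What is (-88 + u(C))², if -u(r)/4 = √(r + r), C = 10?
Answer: 8064 + 1408*√5 ≈ 11212.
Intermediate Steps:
u(r) = -4*√2*√r (u(r) = -4*√(r + r) = -4*√2*√r)
(-88 + u(C))² = (-88 - 4*√2*√10)² = (-88 - 8*√5)²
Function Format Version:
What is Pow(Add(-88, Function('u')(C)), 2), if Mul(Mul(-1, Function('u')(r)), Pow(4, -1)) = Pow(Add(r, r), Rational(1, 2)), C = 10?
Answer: Add(8064, Mul(1408, Pow(5, Rational(1, 2)))) ≈ 11212.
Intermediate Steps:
Function('u')(r) = Mul(-4, Pow(2, Rational(1, 2)), Pow(r, Rational(1, 2))) (Function('u')(r) = Mul(-4, Pow(Add(r, r), Rational(1, 2))) = Mul(-4, Pow(Mul(2, r), Rational(1, 2))) = Mul(-4, Mul(Pow(2, Rational(1, 2)), Pow(r, Rational(1, 2)))) = Mul(-4, Pow(2, Rational(1, 2)), Pow(r, Rational(1, 2))))
Pow(Add(-88, Function('u')(C)), 2) = Pow(Add(-88, Mul(-4, Pow(2, Rational(1, 2)), Pow(10, Rational(1, 2)))), 2) = Pow(Add(-88, Mul(-8, Pow(5, Rational(1, 2)))), 2)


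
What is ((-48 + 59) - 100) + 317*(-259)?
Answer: -82192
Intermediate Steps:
((-48 + 59) - 100) + 317*(-259) = (11 - 100) - 82103 = -89 - 82103 = -82192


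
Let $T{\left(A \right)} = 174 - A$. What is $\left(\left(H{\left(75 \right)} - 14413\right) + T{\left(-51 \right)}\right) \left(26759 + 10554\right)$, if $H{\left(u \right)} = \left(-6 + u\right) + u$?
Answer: $-524023772$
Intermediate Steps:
$H{\left(u \right)} = -6 + 2 u$
$\left(\left(H{\left(75 \right)} - 14413\right) + T{\left(-51 \right)}\right) \left(26759 + 10554\right) = \left(\left(\left(-6 + 2 \cdot 75\right) - 14413\right) + \left(174 - -51\right)\right) \left(26759 + 10554\right) = \left(\left(\left(-6 + 150\right) - 14413\right) + \left(174 + 51\right)\right) 37313 = \left(\left(144 - 14413\right) + 225\right) 37313 = \left(-14269 + 225\right) 37313 = \left(-14044\right) 37313 = -524023772$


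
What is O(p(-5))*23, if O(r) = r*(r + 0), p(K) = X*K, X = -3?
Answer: 5175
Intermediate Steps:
p(K) = -3*K
O(r) = r² (O(r) = r*r = r²)
O(p(-5))*23 = (-3*(-5))²*23 = 15²*23 = 225*23 = 5175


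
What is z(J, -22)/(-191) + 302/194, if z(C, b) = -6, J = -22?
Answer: 29423/18527 ≈ 1.5881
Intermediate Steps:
z(J, -22)/(-191) + 302/194 = -6/(-191) + 302/194 = -6*(-1/191) + 302*(1/194) = 6/191 + 151/97 = 29423/18527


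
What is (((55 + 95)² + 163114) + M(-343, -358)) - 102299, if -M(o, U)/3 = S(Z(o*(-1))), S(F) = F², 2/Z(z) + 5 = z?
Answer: 2379559712/28561 ≈ 83315.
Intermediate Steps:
Z(z) = 2/(-5 + z)
M(o, U) = -12/(-5 - o)² (M(o, U) = -3*4/(-5 + o*(-1))² = -3*4/(-5 - o)² = -12/(-5 - o)²)
(((55 + 95)² + 163114) + M(-343, -358)) - 102299 = (((55 + 95)² + 163114) - 12/(5 - 343)²) - 102299 = ((150² + 163114) - 12/(-338)²) - 102299 = ((22500 + 163114) - 12*1/114244) - 102299 = (185614 - 3/28561) - 102299 = 5301321451/28561 - 102299 = 2379559712/28561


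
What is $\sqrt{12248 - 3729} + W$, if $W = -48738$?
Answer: $-48738 + \sqrt{8519} \approx -48646.0$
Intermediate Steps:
$\sqrt{12248 - 3729} + W = \sqrt{12248 - 3729} - 48738 = \sqrt{8519} - 48738 = -48738 + \sqrt{8519}$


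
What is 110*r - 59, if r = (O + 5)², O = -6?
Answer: 51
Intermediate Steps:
r = 1 (r = (-6 + 5)² = (-1)² = 1)
110*r - 59 = 110*1 - 59 = 110 - 59 = 51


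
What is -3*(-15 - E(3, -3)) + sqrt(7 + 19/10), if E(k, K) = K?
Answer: 36 + sqrt(890)/10 ≈ 38.983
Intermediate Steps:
-3*(-15 - E(3, -3)) + sqrt(7 + 19/10) = -3*(-15 - 1*(-3)) + sqrt(7 + 19/10) = -3*(-15 + 3) + sqrt(7 + 19*(1/10)) = -3*(-12) + sqrt(7 + 19/10) = 36 + sqrt(89/10) = 36 + sqrt(890)/10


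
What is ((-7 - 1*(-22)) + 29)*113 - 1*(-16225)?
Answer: 21197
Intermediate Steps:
((-7 - 1*(-22)) + 29)*113 - 1*(-16225) = ((-7 + 22) + 29)*113 + 16225 = (15 + 29)*113 + 16225 = 44*113 + 16225 = 4972 + 16225 = 21197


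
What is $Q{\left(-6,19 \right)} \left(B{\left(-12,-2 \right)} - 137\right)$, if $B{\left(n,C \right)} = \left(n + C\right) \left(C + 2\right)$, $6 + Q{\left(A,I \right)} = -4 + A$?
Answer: $2192$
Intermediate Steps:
$Q{\left(A,I \right)} = -10 + A$ ($Q{\left(A,I \right)} = -6 + \left(-4 + A\right) = -10 + A$)
$B{\left(n,C \right)} = \left(2 + C\right) \left(C + n\right)$ ($B{\left(n,C \right)} = \left(C + n\right) \left(2 + C\right) = \left(2 + C\right) \left(C + n\right)$)
$Q{\left(-6,19 \right)} \left(B{\left(-12,-2 \right)} - 137\right) = \left(-10 - 6\right) \left(\left(\left(-2\right)^{2} + 2 \left(-2\right) + 2 \left(-12\right) - -24\right) - 137\right) = - 16 \left(\left(4 - 4 - 24 + 24\right) - 137\right) = - 16 \left(0 - 137\right) = \left(-16\right) \left(-137\right) = 2192$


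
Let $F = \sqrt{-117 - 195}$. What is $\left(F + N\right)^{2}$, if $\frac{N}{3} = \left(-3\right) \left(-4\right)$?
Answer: $984 + 144 i \sqrt{78} \approx 984.0 + 1271.8 i$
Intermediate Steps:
$N = 36$ ($N = 3 \left(\left(-3\right) \left(-4\right)\right) = 3 \cdot 12 = 36$)
$F = 2 i \sqrt{78}$ ($F = \sqrt{-312} = 2 i \sqrt{78} \approx 17.664 i$)
$\left(F + N\right)^{2} = \left(2 i \sqrt{78} + 36\right)^{2} = \left(36 + 2 i \sqrt{78}\right)^{2}$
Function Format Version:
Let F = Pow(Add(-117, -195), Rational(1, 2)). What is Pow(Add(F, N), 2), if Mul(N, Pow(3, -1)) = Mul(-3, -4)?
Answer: Add(984, Mul(144, I, Pow(78, Rational(1, 2)))) ≈ Add(984.00, Mul(1271.8, I))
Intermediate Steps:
N = 36 (N = Mul(3, Mul(-3, -4)) = Mul(3, 12) = 36)
F = Mul(2, I, Pow(78, Rational(1, 2))) (F = Pow(-312, Rational(1, 2)) = Mul(2, I, Pow(78, Rational(1, 2))) ≈ Mul(17.664, I))
Pow(Add(F, N), 2) = Pow(Add(Mul(2, I, Pow(78, Rational(1, 2))), 36), 2) = Pow(Add(36, Mul(2, I, Pow(78, Rational(1, 2)))), 2)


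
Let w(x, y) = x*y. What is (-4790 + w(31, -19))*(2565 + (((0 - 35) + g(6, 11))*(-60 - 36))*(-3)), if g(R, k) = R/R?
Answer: 38874033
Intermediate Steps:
g(R, k) = 1
(-4790 + w(31, -19))*(2565 + (((0 - 35) + g(6, 11))*(-60 - 36))*(-3)) = (-4790 + 31*(-19))*(2565 + (((0 - 35) + 1)*(-60 - 36))*(-3)) = (-4790 - 589)*(2565 + ((-35 + 1)*(-96))*(-3)) = -5379*(2565 - 34*(-96)*(-3)) = -5379*(2565 + 3264*(-3)) = -5379*(2565 - 9792) = -5379*(-7227) = 38874033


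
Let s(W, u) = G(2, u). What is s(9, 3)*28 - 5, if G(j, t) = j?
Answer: 51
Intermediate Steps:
s(W, u) = 2
s(9, 3)*28 - 5 = 2*28 - 5 = 56 - 5 = 51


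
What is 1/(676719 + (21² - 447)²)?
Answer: 1/676755 ≈ 1.4776e-6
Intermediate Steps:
1/(676719 + (21² - 447)²) = 1/(676719 + (441 - 447)²) = 1/(676719 + (-6)²) = 1/(676719 + 36) = 1/676755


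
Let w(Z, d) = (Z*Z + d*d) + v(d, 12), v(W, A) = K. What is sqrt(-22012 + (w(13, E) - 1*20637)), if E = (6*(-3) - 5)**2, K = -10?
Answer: sqrt(237351) ≈ 487.19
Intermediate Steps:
v(W, A) = -10
E = 529 (E = (-18 - 5)**2 = (-23)**2 = 529)
w(Z, d) = -10 + Z**2 + d**2 (w(Z, d) = (Z*Z + d*d) - 10 = (Z**2 + d**2) - 10 = -10 + Z**2 + d**2)
sqrt(-22012 + (w(13, E) - 1*20637)) = sqrt(-22012 + ((-10 + 13**2 + 529**2) - 1*20637)) = sqrt(-22012 + ((-10 + 169 + 279841) - 20637)) = sqrt(-22012 + (280000 - 20637)) = sqrt(-22012 + 259363) = sqrt(237351)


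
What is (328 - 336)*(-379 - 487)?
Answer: 6928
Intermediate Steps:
(328 - 336)*(-379 - 487) = -8*(-866) = 6928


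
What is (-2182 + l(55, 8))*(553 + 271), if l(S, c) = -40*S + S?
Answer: -3565448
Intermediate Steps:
l(S, c) = -39*S
(-2182 + l(55, 8))*(553 + 271) = (-2182 - 39*55)*(553 + 271) = (-2182 - 2145)*824 = -4327*824 = -3565448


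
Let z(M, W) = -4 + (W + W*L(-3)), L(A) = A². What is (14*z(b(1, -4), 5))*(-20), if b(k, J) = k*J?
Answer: -12880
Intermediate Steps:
b(k, J) = J*k
z(M, W) = -4 + 10*W (z(M, W) = -4 + (W + W*(-3)²) = -4 + (W + W*9) = -4 + (W + 9*W) = -4 + 10*W)
(14*z(b(1, -4), 5))*(-20) = (14*(-4 + 10*5))*(-20) = (14*(-4 + 50))*(-20) = (14*46)*(-20) = 644*(-20) = -12880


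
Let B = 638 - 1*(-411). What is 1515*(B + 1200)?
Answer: 3407235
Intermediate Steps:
B = 1049 (B = 638 + 411 = 1049)
1515*(B + 1200) = 1515*(1049 + 1200) = 1515*2249 = 3407235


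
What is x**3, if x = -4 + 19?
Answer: 3375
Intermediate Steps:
x = 15
x**3 = 15**3 = 3375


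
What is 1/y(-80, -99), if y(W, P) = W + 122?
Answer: 1/42 ≈ 0.023810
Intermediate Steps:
y(W, P) = 122 + W
1/y(-80, -99) = 1/(122 - 80) = 1/42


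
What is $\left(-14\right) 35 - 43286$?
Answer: $-43776$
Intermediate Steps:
$\left(-14\right) 35 - 43286 = -490 - 43286 = -43776$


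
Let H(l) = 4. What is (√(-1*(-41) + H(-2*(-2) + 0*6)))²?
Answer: 45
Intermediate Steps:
(√(-1*(-41) + H(-2*(-2) + 0*6)))² = (√(-1*(-41) + 4))² = (√(41 + 4))² = (√45)² = (3*√5)² = 45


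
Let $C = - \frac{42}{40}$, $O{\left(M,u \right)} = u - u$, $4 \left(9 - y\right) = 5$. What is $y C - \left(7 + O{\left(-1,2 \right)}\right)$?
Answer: $- \frac{1211}{80} \approx -15.137$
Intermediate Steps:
$y = \frac{31}{4}$ ($y = 9 - \frac{5}{4} = \frac{31}{4} \approx 7.75$)
$O{\left(M,u \right)} = 0$
$C = - \frac{21}{20}$ ($C = \left(-42\right) \frac{1}{40} = - \frac{21}{20} \approx -1.05$)
$y C - \left(7 + O{\left(-1,2 \right)}\right) = \frac{31}{4} \left(- \frac{21}{20}\right) - 7 = - \frac{651}{80} + \left(-7 + 0\right) = - \frac{651}{80} - 7 = - \frac{1211}{80}$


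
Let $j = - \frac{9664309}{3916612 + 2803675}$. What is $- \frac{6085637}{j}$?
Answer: $\frac{40897227217819}{9664309} \approx 4.2318 \cdot 10^{6}$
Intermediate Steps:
$j = - \frac{9664309}{6720287} \approx -1.4381$
$- \frac{6085637}{j} = - \frac{6085637}{- \frac{9664309}{6720287}} = \left(-6085637\right) \left(- \frac{6720287}{9664309}\right) = \frac{40897227217819}{9664309}$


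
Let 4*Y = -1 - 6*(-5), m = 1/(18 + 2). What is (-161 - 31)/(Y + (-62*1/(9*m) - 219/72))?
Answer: 13824/9617 ≈ 1.4375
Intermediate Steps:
m = 1/20 ≈ 0.050000
Y = 29/4 (Y = (-1 - 6*(-5))/4 = (-1 + 30)/4 = (¼)*29 = 29/4 ≈ 7.2500)
(-161 - 31)/(Y + (-62*1/(9*m) - 219/72)) = (-161 - 31)/(29/4 + (-62/((1/20)*9) - 219/72)) = -192/(29/4 + (-62/9/20 - 219*1/72)) = -192/(29/4 + (-62*20/9 - 73/24)) = -192/(29/4 + (-1240/9 - 73/24)) = -192/(29/4 - 10139/72) = -192/(-9617/72) = -192*(-72/9617) = 13824/9617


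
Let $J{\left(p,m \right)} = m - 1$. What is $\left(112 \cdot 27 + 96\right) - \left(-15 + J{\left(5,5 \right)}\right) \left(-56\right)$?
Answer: $2504$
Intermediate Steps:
$J{\left(p,m \right)} = -1 + m$
$\left(112 \cdot 27 + 96\right) - \left(-15 + J{\left(5,5 \right)}\right) \left(-56\right) = \left(112 \cdot 27 + 96\right) - \left(-15 + \left(-1 + 5\right)\right) \left(-56\right) = \left(3024 + 96\right) - \left(-15 + 4\right) \left(-56\right) = 3120 - \left(-11\right) \left(-56\right) = 3120 - 616 = 2504$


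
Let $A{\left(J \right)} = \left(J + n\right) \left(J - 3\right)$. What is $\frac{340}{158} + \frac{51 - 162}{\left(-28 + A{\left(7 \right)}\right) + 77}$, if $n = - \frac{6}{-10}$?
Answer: $\frac{23645}{31363} \approx 0.75391$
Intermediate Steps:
$n = \frac{3}{5}$ ($n = \left(-6\right) \left(- \frac{1}{10}\right) = \frac{3}{5} \approx 0.6$)
$A{\left(J \right)} = \left(-3 + J\right) \left(\frac{3}{5} + J\right)$ ($A{\left(J \right)} = \left(J + \frac{3}{5}\right) \left(J - 3\right) = \left(\frac{3}{5} + J\right) \left(-3 + J\right) = \left(-3 + J\right) \left(\frac{3}{5} + J\right)$)
$\frac{340}{158} + \frac{51 - 162}{\left(-28 + A{\left(7 \right)}\right) + 77} = \frac{340}{158} + \frac{51 - 162}{\left(-28 - \left(\frac{93}{5} - 49\right)\right) + 77} = 340 \cdot \frac{1}{158} - \frac{111}{\left(-28 - - \frac{152}{5}\right) + 77} = \frac{170}{79} - \frac{111}{\left(-28 + \frac{152}{5}\right) + 77} = \frac{170}{79} - \frac{111}{\frac{12}{5} + 77} = \frac{170}{79} - \frac{111}{\frac{397}{5}} = \frac{170}{79} - \frac{555}{397} = \frac{23645}{31363}$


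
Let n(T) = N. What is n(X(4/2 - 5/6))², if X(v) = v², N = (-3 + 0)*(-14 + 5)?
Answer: 729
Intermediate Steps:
N = 27 (N = -3*(-9) = 27)
n(T) = 27
n(X(4/2 - 5/6))² = 27² = 729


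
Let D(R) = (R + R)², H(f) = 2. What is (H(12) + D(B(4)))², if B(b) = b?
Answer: 4356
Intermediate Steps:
D(R) = 4*R² (D(R) = (2*R)² = 4*R²)
(H(12) + D(B(4)))² = (2 + 4*4²)² = (2 + 4*16)² = (2 + 64)² = 66² = 4356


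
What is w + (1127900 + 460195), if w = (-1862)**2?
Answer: 5055139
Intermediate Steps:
w = 3467044
w + (1127900 + 460195) = 3467044 + (1127900 + 460195) = 3467044 + 1588095 = 5055139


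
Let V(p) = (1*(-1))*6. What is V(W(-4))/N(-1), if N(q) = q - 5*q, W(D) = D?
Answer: -3/2 ≈ -1.5000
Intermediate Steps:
N(q) = -4*q
V(p) = -6 (V(p) = -1*6 = -6)
V(W(-4))/N(-1) = -6/((-4*(-1))) = -6/4 = -6*¼ = -3/2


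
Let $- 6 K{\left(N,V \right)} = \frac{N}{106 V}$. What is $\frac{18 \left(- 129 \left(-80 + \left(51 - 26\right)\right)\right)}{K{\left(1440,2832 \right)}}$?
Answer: $-159739668$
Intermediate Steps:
$K{\left(N,V \right)} = - \frac{N}{636 V}$ ($K{\left(N,V \right)} = - \frac{N \frac{1}{106 V}}{6} = - \frac{\frac{1}{106} N \frac{1}{V}}{6} = - \frac{N}{636 V}$)
$\frac{18 \left(- 129 \left(-80 + \left(51 - 26\right)\right)\right)}{K{\left(1440,2832 \right)}} = \frac{18 \left(- 129 \left(-80 + \left(51 - 26\right)\right)\right)}{\left(- \frac{1}{636}\right) 1440 \cdot \frac{1}{2832}} = \frac{18 \left(- 129 \left(-80 + \left(51 - 26\right)\right)\right)}{- \frac{5}{6254}} = 18 \left(- 129 \left(-80 + 25\right)\right) \left(- \frac{6254}{5}\right) = 18 \left(\left(-129\right) \left(-55\right)\right) \left(- \frac{6254}{5}\right) = 18 \cdot 7095 \left(- \frac{6254}{5}\right) = 127710 \left(- \frac{6254}{5}\right) = -159739668$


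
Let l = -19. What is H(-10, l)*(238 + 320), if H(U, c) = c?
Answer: -10602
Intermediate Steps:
H(-10, l)*(238 + 320) = -19*(238 + 320) = -19*558 = -10602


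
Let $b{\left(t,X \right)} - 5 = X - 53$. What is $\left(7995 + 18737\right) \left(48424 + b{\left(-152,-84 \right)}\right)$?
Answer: $1290941744$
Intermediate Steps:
$b{\left(t,X \right)} = -48 + X$ ($b{\left(t,X \right)} = 5 + \left(X - 53\right) = 5 + \left(-53 + X\right) = -48 + X$)
$\left(7995 + 18737\right) \left(48424 + b{\left(-152,-84 \right)}\right) = \left(7995 + 18737\right) \left(48424 - 132\right) = 26732 \left(48424 - 132\right) = 26732 \cdot 48292 = 1290941744$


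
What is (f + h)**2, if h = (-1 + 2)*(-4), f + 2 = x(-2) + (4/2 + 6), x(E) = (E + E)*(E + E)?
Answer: 324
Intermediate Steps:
x(E) = 4*E**2 (x(E) = (2*E)*(2*E) = 4*E**2)
f = 22 (f = -2 + (4*(-2)**2 + (4/2 + 6)) = -2 + (4*4 + (4*(1/2) + 6)) = -2 + (16 + (2 + 6)) = -2 + (16 + 8) = -2 + 24 = 22)
h = -4 (h = 1*(-4) = -4)
(f + h)**2 = (22 - 4)**2 = 18**2 = 324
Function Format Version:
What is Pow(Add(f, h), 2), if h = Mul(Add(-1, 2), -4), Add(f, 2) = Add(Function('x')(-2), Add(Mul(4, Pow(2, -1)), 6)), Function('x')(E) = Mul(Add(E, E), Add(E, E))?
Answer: 324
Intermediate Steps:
Function('x')(E) = Mul(4, Pow(E, 2)) (Function('x')(E) = Mul(Mul(2, E), Mul(2, E)) = Mul(4, Pow(E, 2)))
f = 22 (f = Add(-2, Add(Mul(4, Pow(-2, 2)), Add(Mul(4, Pow(2, -1)), 6))) = Add(-2, Add(Mul(4, 4), Add(Mul(4, Rational(1, 2)), 6))) = Add(-2, Add(16, Add(2, 6))) = Add(-2, Add(16, 8)) = Add(-2, 24) = 22)
h = -4 (h = Mul(1, -4) = -4)
Pow(Add(f, h), 2) = Pow(Add(22, -4), 2) = Pow(18, 2) = 324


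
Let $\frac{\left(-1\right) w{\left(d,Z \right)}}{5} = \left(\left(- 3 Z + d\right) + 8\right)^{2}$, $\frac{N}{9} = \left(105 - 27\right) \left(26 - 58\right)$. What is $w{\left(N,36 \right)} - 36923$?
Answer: $-2545707403$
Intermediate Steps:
$N = -22464$ ($N = 9 \left(105 - 27\right) \left(26 - 58\right) = 9 \cdot 78 \left(-32\right) = 9 \left(-2496\right) = -22464$)
$w{\left(d,Z \right)} = - 5 \left(8 + d - 3 Z\right)^{2}$ ($w{\left(d,Z \right)} = - 5 \left(\left(- 3 Z + d\right) + 8\right)^{2} = - 5 \left(\left(d - 3 Z\right) + 8\right)^{2} = - 5 \left(8 + d - 3 Z\right)^{2}$)
$w{\left(N,36 \right)} - 36923 = - 5 \left(8 - 22464 - 108\right)^{2} - 36923 = - 5 \left(-22564\right)^{2} - 36923 = \left(-5\right) 509134096 - 36923 = -2545670480 - 36923 = -2545707403$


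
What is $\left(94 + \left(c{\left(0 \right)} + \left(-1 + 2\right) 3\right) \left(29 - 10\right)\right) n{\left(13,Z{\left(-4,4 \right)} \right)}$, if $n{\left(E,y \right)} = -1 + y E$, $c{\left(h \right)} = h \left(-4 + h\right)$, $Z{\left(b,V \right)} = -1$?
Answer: $-2114$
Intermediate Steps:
$n{\left(E,y \right)} = -1 + E y$
$\left(94 + \left(c{\left(0 \right)} + \left(-1 + 2\right) 3\right) \left(29 - 10\right)\right) n{\left(13,Z{\left(-4,4 \right)} \right)} = \left(94 + \left(0 \left(-4 + 0\right) + \left(-1 + 2\right) 3\right) \left(29 - 10\right)\right) \left(-1 + 13 \left(-1\right)\right) = \left(94 + \left(0 \left(-4\right) + 1 \cdot 3\right) 19\right) \left(-1 - 13\right) = \left(94 + \left(0 + 3\right) 19\right) \left(-14\right) = \left(94 + 3 \cdot 19\right) \left(-14\right) = \left(94 + 57\right) \left(-14\right) = 151 \left(-14\right) = -2114$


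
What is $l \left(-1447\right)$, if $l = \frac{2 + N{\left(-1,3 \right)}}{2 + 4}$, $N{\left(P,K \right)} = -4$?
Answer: $\frac{1447}{3} \approx 482.33$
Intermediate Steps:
$l = - \frac{1}{3}$ ($l = \frac{2 - 4}{2 + 4} = - \frac{2}{6} = \left(-2\right) \frac{1}{6} = - \frac{1}{3} \approx -0.33333$)
$l \left(-1447\right) = \left(- \frac{1}{3}\right) \left(-1447\right) = \frac{1447}{3}$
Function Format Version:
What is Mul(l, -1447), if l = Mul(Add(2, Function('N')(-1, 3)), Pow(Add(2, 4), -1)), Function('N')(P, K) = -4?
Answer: Rational(1447, 3) ≈ 482.33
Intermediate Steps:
l = Rational(-1, 3) (l = Mul(Add(2, -4), Pow(Add(2, 4), -1)) = Mul(-2, Pow(6, -1)) = Mul(-2, Rational(1, 6)) = Rational(-1, 3) ≈ -0.33333)
Mul(l, -1447) = Mul(Rational(-1, 3), -1447) = Rational(1447, 3)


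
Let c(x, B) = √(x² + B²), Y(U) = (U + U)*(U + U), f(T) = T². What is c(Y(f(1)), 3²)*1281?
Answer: 1281*√97 ≈ 12616.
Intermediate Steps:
Y(U) = 4*U² (Y(U) = (2*U)*(2*U) = 4*U²)
c(x, B) = √(B² + x²)
c(Y(f(1)), 3²)*1281 = √((3²)² + (4*(1²)²)²)*1281 = √(9² + (4*1²)²)*1281 = √(81 + (4*1)²)*1281 = √(81 + 4²)*1281 = √(81 + 16)*1281 = √97*1281 = 1281*√97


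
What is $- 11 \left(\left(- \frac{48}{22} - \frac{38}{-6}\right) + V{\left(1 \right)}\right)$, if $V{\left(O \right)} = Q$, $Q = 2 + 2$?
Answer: $- \frac{269}{3} \approx -89.667$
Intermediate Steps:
$Q = 4$
$V{\left(O \right)} = 4$
$- 11 \left(\left(- \frac{48}{22} - \frac{38}{-6}\right) + V{\left(1 \right)}\right) = - 11 \left(\left(- \frac{48}{22} - \frac{38}{-6}\right) + 4\right) = - 11 \left(\left(\left(-48\right) \frac{1}{22} - - \frac{19}{3}\right) + 4\right) = - 11 \left(\left(- \frac{24}{11} + \frac{19}{3}\right) + 4\right) = - 11 \left(\frac{137}{33} + 4\right) = \left(-11\right) \frac{269}{33} = - \frac{269}{3}$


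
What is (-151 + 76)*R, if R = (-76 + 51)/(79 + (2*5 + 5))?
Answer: 1875/94 ≈ 19.947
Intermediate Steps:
R = -25/94 (R = -25/(79 + (10 + 5)) = -25/(79 + 15) = -25/94 ≈ -0.26596)
(-151 + 76)*R = (-151 + 76)*(-25/94) = -75*(-25/94) = 1875/94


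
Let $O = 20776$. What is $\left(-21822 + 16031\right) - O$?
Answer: $-26567$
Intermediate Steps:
$\left(-21822 + 16031\right) - O = \left(-21822 + 16031\right) - 20776 = -5791 - 20776 = -26567$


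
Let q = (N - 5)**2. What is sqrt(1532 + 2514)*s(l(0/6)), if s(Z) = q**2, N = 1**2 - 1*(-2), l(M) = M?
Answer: 272*sqrt(14) ≈ 1017.7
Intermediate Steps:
N = 3 (N = 1 + 2 = 3)
q = 4 (q = (3 - 5)**2 = (-2)**2 = 4)
s(Z) = 16 (s(Z) = 4**2 = 16)
sqrt(1532 + 2514)*s(l(0/6)) = sqrt(1532 + 2514)*16 = sqrt(4046)*16 = (17*sqrt(14))*16 = 272*sqrt(14)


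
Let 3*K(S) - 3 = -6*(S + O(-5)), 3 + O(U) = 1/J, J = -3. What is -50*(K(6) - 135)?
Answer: 20900/3 ≈ 6966.7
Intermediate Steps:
O(U) = -10/3 (O(U) = -3 + 1/(-3) = -3 - ⅓ = -10/3)
K(S) = 23/3 - 2*S (K(S) = 1 + (-6*(S - 10/3))/3 = 1 + (-6*(-10/3 + S))/3 = 1 + (20 - 6*S)/3 = 1 + (20/3 - 2*S) = 23/3 - 2*S)
-50*(K(6) - 135) = -50*((23/3 - 2*6) - 135) = -50*((23/3 - 12) - 135) = -50*(-13/3 - 135) = -50*(-418/3) = 20900/3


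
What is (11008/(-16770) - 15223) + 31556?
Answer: 3184807/195 ≈ 16332.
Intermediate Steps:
(11008/(-16770) - 15223) + 31556 = (11008*(-1/16770) - 15223) + 31556 = (-128/195 - 15223) + 31556 = -2968613/195 + 31556 = 3184807/195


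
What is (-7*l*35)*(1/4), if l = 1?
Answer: -245/4 ≈ -61.250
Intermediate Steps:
(-7*l*35)*(1/4) = (-7*1*35)*(1/4) = (-7*35)*(1*(1/4)) = -245*1/4 = -245/4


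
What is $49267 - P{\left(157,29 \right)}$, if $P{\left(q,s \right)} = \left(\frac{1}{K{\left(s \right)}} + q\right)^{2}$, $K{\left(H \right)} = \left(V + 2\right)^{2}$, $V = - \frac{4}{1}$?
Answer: $\frac{392631}{16} \approx 24539.0$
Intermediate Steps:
$V = -4$ ($V = \left(-4\right) 1 = -4$)
$K{\left(H \right)} = 4$ ($K{\left(H \right)} = \left(-4 + 2\right)^{2} = \left(-2\right)^{2} = 4$)
$P{\left(q,s \right)} = \left(\frac{1}{4} + q\right)^{2}$
$49267 - P{\left(157,29 \right)} = 49267 - \frac{\left(1 + 4 \cdot 157\right)^{2}}{16} = 49267 - \frac{\left(1 + 628\right)^{2}}{16} = 49267 - \frac{629^{2}}{16} = 49267 - \frac{1}{16} \cdot 395641 = 49267 - \frac{395641}{16} = \frac{392631}{16}$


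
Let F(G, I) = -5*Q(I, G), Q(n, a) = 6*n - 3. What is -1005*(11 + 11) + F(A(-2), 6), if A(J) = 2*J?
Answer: -22275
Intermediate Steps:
Q(n, a) = -3 + 6*n
F(G, I) = 15 - 30*I (F(G, I) = -5*(-3 + 6*I) = 15 - 30*I)
-1005*(11 + 11) + F(A(-2), 6) = -1005*(11 + 11) + (15 - 30*6) = -1005*22 + (15 - 180) = -335*66 - 165 = -22110 - 165 = -22275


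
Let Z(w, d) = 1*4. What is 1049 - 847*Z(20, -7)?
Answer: -2339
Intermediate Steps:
Z(w, d) = 4
1049 - 847*Z(20, -7) = 1049 - 847*4 = 1049 - 3388 = -2339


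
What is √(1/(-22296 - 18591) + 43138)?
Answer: √8012868008915/13629 ≈ 207.70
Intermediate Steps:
√(1/(-22296 - 18591) + 43138) = √(1/(-40887) + 43138) = √(-1/40887 + 43138) = √(1763783405/40887) = √8012868008915/13629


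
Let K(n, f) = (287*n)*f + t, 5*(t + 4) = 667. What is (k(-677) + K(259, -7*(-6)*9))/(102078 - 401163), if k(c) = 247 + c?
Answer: -46829289/498475 ≈ -93.945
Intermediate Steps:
t = 647/5 (t = -4 + (⅕)*667 = -4 + 667/5 = 647/5 ≈ 129.40)
K(n, f) = 647/5 + 287*f*n (K(n, f) = (287*n)*f + 647/5 = 287*f*n + 647/5 = 647/5 + 287*f*n)
(k(-677) + K(259, -7*(-6)*9))/(102078 - 401163) = ((247 - 677) + (647/5 + 287*(-7*(-6)*9)*259))/(102078 - 401163) = (-430 + (647/5 + 287*(42*9)*259))/(-299085) = (-430 + (647/5 + 287*378*259))*(-1/299085) = (-430 + (647/5 + 28097874))*(-1/299085) = (-430 + 140490017/5)*(-1/299085) = (140487867/5)*(-1/299085) = -46829289/498475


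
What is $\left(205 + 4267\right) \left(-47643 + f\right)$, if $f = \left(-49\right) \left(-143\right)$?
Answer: $-181724192$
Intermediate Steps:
$f = 7007$
$\left(205 + 4267\right) \left(-47643 + f\right) = \left(205 + 4267\right) \left(-47643 + 7007\right) = 4472 \left(-40636\right) = -181724192$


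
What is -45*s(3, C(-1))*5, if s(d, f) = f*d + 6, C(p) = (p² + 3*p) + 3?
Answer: -2025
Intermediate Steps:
C(p) = 3 + p² + 3*p
s(d, f) = 6 + d*f (s(d, f) = d*f + 6 = 6 + d*f)
-45*s(3, C(-1))*5 = -45*(6 + 3*(3 + (-1)² + 3*(-1)))*5 = -45*(6 + 3*(3 + 1 - 3))*5 = -45*(6 + 3*1)*5 = -45*(6 + 3)*5 = -45*9*5 = -405*5 = -2025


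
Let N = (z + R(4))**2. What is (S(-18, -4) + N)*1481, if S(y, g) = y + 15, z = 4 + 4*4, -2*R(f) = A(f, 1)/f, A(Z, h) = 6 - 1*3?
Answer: 36220817/64 ≈ 5.6595e+5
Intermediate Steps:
A(Z, h) = 3 (A(Z, h) = 6 - 3 = 3)
R(f) = -3/(2*f)
z = 20 (z = 4 + 16 = 20)
S(y, g) = 15 + y
N = 24649/64 (N = (20 - 3/2/4)**2 = (20 - 3/2*1/4)**2 = (20 - 3/8)**2 = (157/8)**2 = 24649/64 ≈ 385.14)
(S(-18, -4) + N)*1481 = ((15 - 18) + 24649/64)*1481 = (-3 + 24649/64)*1481 = (24457/64)*1481 = 36220817/64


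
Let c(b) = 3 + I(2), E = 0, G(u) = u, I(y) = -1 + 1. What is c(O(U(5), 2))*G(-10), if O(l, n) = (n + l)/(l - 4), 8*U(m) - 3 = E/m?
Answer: -30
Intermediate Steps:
I(y) = 0
U(m) = 3/8 (U(m) = 3/8 + (0/m)/8 = 3/8 + (⅛)*0 = 3/8 + 0 = 3/8)
O(l, n) = (l + n)/(-4 + l)
c(b) = 3 (c(b) = 3 + 0 = 3)
c(O(U(5), 2))*G(-10) = 3*(-10) = -30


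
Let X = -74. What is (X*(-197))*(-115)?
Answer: -1676470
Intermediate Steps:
(X*(-197))*(-115) = -74*(-197)*(-115) = 14578*(-115) = -1676470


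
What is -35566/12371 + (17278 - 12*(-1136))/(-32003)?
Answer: -1520606308/395909113 ≈ -3.8408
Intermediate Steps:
-35566/12371 + (17278 - 12*(-1136))/(-32003) = -35566*1/12371 + (17278 - 1*(-13632))*(-1/32003) = -35566/12371 + (17278 + 13632)*(-1/32003) = -35566/12371 + 30910*(-1/32003) = -35566/12371 - 30910/32003 = -1520606308/395909113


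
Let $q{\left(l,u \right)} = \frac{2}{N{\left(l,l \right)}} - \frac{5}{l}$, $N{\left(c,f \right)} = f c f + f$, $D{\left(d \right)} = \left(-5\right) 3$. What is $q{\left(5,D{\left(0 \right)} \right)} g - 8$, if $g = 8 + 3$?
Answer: $- \frac{1224}{65} \approx -18.831$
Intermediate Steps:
$D{\left(d \right)} = -15$
$g = 11$
$N{\left(c,f \right)} = f + c f^{2}$ ($N{\left(c,f \right)} = c f f + f = c f^{2} + f = f + c f^{2}$)
$q{\left(l,u \right)} = - \frac{5}{l} + \frac{2}{l \left(1 + l^{2}\right)}$ ($q{\left(l,u \right)} = \frac{2}{l \left(1 + l l\right)} - \frac{5}{l} = \frac{2}{l \left(1 + l^{2}\right)} - \frac{5}{l} = - \frac{5}{l} + \frac{2}{l \left(1 + l^{2}\right)}$)
$q{\left(5,D{\left(0 \right)} \right)} g - 8 = \frac{-3 - 5 \cdot 5^{2}}{5 + 5^{3}} \cdot 11 - 8 = \frac{-3 - 125}{5 + 125} \cdot 11 - 8 = \frac{-3 - 125}{130} \cdot 11 - 8 = \frac{1}{130} \left(-128\right) 11 - 8 = \left(- \frac{64}{65}\right) 11 - 8 = - \frac{704}{65} - 8 = - \frac{1224}{65}$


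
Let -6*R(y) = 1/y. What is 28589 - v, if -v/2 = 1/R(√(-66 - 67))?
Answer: 28589 - 12*I*√133 ≈ 28589.0 - 138.39*I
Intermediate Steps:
R(y) = -1/(6*y)
v = 12*I*√133 (v = -2*(-6*√(-66 - 67)) = -2*(-6*I*√133) = -(-12)*I*√133 = 12*I*√133 ≈ 138.39*I)
28589 - v = 28589 - 12*I*√133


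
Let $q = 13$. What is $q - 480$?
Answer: $-467$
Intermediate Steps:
$q - 480 = 13 - 480 = -467$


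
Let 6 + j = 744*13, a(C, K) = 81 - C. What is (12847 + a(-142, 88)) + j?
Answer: 22736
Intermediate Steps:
j = 9666 (j = -6 + 744*13 = -6 + 9672 = 9666)
(12847 + a(-142, 88)) + j = (12847 + (81 - 1*(-142))) + 9666 = (12847 + (81 + 142)) + 9666 = (12847 + 223) + 9666 = 13070 + 9666 = 22736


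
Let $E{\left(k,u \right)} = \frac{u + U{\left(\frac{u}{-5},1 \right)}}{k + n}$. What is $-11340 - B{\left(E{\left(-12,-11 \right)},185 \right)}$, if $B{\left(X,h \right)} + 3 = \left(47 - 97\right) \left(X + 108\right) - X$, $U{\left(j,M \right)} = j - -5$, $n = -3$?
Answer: $- \frac{148102}{25} \approx -5924.1$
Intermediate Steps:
$U{\left(j,M \right)} = 5 + j$ ($U{\left(j,M \right)} = j + 5 = 5 + j$)
$E{\left(k,u \right)} = \frac{5 + \frac{4 u}{5}}{-3 + k}$ ($E{\left(k,u \right)} = \frac{u + \left(5 + \frac{u}{-5}\right)}{k - 3} = \frac{u + \left(5 + u \left(- \frac{1}{5}\right)\right)}{-3 + k} = \frac{u - \left(-5 + \frac{u}{5}\right)}{-3 + k} = \frac{5 + \frac{4 u}{5}}{-3 + k}$)
$B{\left(X,h \right)} = -5403 - 51 X$ ($B{\left(X,h \right)} = -3 - \left(X - \left(47 - 97\right) \left(X + 108\right)\right) = -3 - \left(X + 50 \left(108 + X\right)\right) = -3 - \left(5400 + 51 X\right) = -5403 - 51 X$)
$-11340 - B{\left(E{\left(-12,-11 \right)},185 \right)} = -11340 - \left(-5403 - 51 \frac{25 + 4 \left(-11\right)}{5 \left(-3 - 12\right)}\right) = -11340 - \left(-5403 - 51 \frac{25 - 44}{5 \left(-15\right)}\right) = -11340 - \left(-5403 - 51 \cdot \frac{1}{5} \left(- \frac{1}{15}\right) \left(-19\right)\right) = -11340 - \left(-5403 - \frac{323}{25}\right) = -11340 - - \frac{135398}{25} = -11340 + \frac{135398}{25} = - \frac{148102}{25}$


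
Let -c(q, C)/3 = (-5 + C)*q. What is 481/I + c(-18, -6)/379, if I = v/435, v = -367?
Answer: -79518063/139093 ≈ -571.69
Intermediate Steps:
c(q, C) = -3*q*(-5 + C) (c(q, C) = -3*(-5 + C)*q = -3*q*(-5 + C))
I = -367/435 ≈ -0.84368
481/I + c(-18, -6)/379 = 481/(-367/435) + (3*(-18)*(5 - 1*(-6)))/379 = 481*(-435/367) + (3*(-18)*(5 + 6))*(1/379) = -209235/367 + (3*(-18)*11)*(1/379) = -209235/367 - 594*1/379 = -209235/367 - 594/379 = -79518063/139093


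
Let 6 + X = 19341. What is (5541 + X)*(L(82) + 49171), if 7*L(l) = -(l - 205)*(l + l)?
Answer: 9064043244/7 ≈ 1.2949e+9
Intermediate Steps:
X = 19335 (X = -6 + 19341 = 19335)
L(l) = -2*l*(-205 + l)/7 (L(l) = (-(l - 205)*(l + l))/7 = (-(-205 + l)*2*l)/7 = (-2*l*(-205 + l))/7 = -2*l*(-205 + l)/7)
(5541 + X)*(L(82) + 49171) = (5541 + 19335)*((2/7)*82*(205 - 1*82) + 49171) = 24876*((2/7)*82*(205 - 82) + 49171) = 24876*((2/7)*82*123 + 49171) = 24876*(20172/7 + 49171) = 24876*(364369/7) = 9064043244/7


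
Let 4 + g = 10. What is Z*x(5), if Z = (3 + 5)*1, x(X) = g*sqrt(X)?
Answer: 48*sqrt(5) ≈ 107.33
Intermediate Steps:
g = 6 (g = -4 + 10 = 6)
x(X) = 6*sqrt(X)
Z = 8 (Z = 8*1 = 8)
Z*x(5) = 8*(6*sqrt(5)) = 48*sqrt(5)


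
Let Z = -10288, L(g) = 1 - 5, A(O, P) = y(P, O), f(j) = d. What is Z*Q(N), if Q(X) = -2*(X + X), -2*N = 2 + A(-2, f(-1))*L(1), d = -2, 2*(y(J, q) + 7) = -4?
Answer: -781888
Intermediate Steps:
y(J, q) = -9 (y(J, q) = -7 + (½)*(-4) = -7 - 2 = -9)
f(j) = -2
A(O, P) = -9
L(g) = -4
N = -19 (N = -(2 - 9*(-4))/2 = -(2 + 36)/2 = -½*38 = -19)
Q(X) = -4*X
Z*Q(N) = -(-41152)*(-19) = -10288*76 = -781888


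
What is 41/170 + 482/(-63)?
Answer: -79357/10710 ≈ -7.4096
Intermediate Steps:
41/170 + 482/(-63) = 41*(1/170) + 482*(-1/63) = 41/170 - 482/63 = -79357/10710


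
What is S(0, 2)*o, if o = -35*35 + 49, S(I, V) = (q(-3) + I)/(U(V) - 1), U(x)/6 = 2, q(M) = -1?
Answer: 1176/11 ≈ 106.91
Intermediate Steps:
U(x) = 12 (U(x) = 6*2 = 12)
S(I, V) = -1/11 + I/11 (S(I, V) = (-1 + I)/(12 - 1) = (-1 + I)/11 = (-1 + I)*(1/11) = -1/11 + I/11)
o = -1176 (o = -1225 + 49 = -1176)
S(0, 2)*o = (-1/11 + (1/11)*0)*(-1176) = (-1/11 + 0)*(-1176) = -1/11*(-1176) = 1176/11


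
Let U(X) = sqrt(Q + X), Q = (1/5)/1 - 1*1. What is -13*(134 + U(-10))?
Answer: -1742 - 39*I*sqrt(30)/5 ≈ -1742.0 - 42.722*I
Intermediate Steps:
Q = -4/5 (Q = (1*(1/5))*1 - 1 = (1/5)*1 - 1 = 1/5 - 1 = -4/5 ≈ -0.80000)
U(X) = sqrt(-4/5 + X)
-13*(134 + U(-10)) = -13*(134 + sqrt(-20 + 25*(-10))/5) = -13*(134 + sqrt(-20 - 250)/5) = -13*(134 + sqrt(-270)/5) = -13*(134 + (3*I*sqrt(30))/5) = -13*(134 + 3*I*sqrt(30)/5) = -1742 - 39*I*sqrt(30)/5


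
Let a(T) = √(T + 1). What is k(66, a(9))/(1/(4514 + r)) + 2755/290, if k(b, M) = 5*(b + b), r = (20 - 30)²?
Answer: 6090499/2 ≈ 3.0452e+6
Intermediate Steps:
a(T) = √(1 + T)
r = 100 (r = (-10)² = 100)
k(b, M) = 10*b (k(b, M) = 5*(2*b) = 10*b)
k(66, a(9))/(1/(4514 + r)) + 2755/290 = (10*66)/(1/(4514 + 100)) + 2755/290 = 660/(1/4614) + 2755*(1/290) = 660/(1/4614) + 19/2 = 660*4614 + 19/2 = 3045240 + 19/2 = 6090499/2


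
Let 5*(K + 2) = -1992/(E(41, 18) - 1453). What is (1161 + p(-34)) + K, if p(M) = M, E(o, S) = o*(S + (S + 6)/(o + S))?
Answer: 231873153/206005 ≈ 1125.6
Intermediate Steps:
E(o, S) = o*(S + (6 + S)/(S + o))
K = -294482/206005 (K = -2 + (-1992/(41*(6 + 18 + 18**2 + 18*41)/(18 + 41) - 1453))/5 = -2 + (-1992/(41*(6 + 18 + 324 + 738)/59 - 1453))/5 = -2 + (-1992/(41*(1/59)*1086 - 1453))/5 = -2 + (-1992/(44526/59 - 1453))/5 = -2 + (-1992/(-41201/59))/5 = -2 + (-1992*(-59/41201))/5 = -2 + (1/5)*(117528/41201) = -2 + 117528/206005 = -294482/206005 ≈ -1.4295)
(1161 + p(-34)) + K = (1161 - 34) - 294482/206005 = 1127 - 294482/206005 = 231873153/206005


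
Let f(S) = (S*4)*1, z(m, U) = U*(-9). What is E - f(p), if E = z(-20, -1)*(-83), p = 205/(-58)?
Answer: -21253/29 ≈ -732.86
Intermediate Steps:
p = -205/58 (p = 205*(-1/58) = -205/58 ≈ -3.5345)
z(m, U) = -9*U
f(S) = 4*S (f(S) = (4*S)*1 = 4*S)
E = -747 (E = -9*(-1)*(-83) = 9*(-83) = -747)
E - f(p) = -747 - 4*(-205)/58 = -747 - 1*(-410/29) = -747 + 410/29 = -21253/29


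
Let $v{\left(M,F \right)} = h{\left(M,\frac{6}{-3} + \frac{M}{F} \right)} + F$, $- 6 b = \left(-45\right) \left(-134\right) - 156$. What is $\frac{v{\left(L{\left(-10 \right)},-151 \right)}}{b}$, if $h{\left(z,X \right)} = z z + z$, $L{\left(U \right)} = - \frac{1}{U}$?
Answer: $\frac{15089}{97900} \approx 0.15413$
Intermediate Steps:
$h{\left(z,X \right)} = z + z^{2}$ ($h{\left(z,X \right)} = z^{2} + z = z + z^{2}$)
$b = -979$ ($b = - \frac{\left(-45\right) \left(-134\right) - 156}{6} = - \frac{6030 - 156}{6} = \left(- \frac{1}{6}\right) 5874 = -979$)
$v{\left(M,F \right)} = F + M \left(1 + M\right)$ ($v{\left(M,F \right)} = M \left(1 + M\right) + F = F + M \left(1 + M\right)$)
$\frac{v{\left(L{\left(-10 \right)},-151 \right)}}{b} = \frac{-151 + - \frac{1}{-10} \left(1 - \frac{1}{-10}\right)}{-979} = \left(-151 + \left(-1\right) \left(- \frac{1}{10}\right) \left(1 - - \frac{1}{10}\right)\right) \left(- \frac{1}{979}\right) = \left(-151 + \frac{1 + \frac{1}{10}}{10}\right) \left(- \frac{1}{979}\right) = \left(-151 + \frac{1}{10} \cdot \frac{11}{10}\right) \left(- \frac{1}{979}\right) = \left(-151 + \frac{11}{100}\right) \left(- \frac{1}{979}\right) = \left(- \frac{15089}{100}\right) \left(- \frac{1}{979}\right) = \frac{15089}{97900}$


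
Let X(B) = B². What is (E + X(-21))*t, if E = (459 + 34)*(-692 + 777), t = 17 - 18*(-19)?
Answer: 15202214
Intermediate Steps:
t = 359 (t = 17 + 342 = 359)
E = 41905 (E = 493*85 = 41905)
(E + X(-21))*t = (41905 + (-21)²)*359 = (41905 + 441)*359 = 42346*359 = 15202214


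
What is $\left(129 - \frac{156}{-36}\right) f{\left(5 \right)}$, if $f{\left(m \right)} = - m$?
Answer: $- \frac{2000}{3} \approx -666.67$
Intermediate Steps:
$\left(129 - \frac{156}{-36}\right) f{\left(5 \right)} = \left(129 - \frac{156}{-36}\right) \left(\left(-1\right) 5\right) = \left(129 - - \frac{13}{3}\right) \left(-5\right) = \left(129 + \frac{13}{3}\right) \left(-5\right) = \frac{400}{3} \left(-5\right) = - \frac{2000}{3}$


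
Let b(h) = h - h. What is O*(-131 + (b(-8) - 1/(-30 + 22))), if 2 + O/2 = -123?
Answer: 130875/4 ≈ 32719.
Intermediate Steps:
O = -250 (O = -4 + 2*(-123) = -4 - 246 = -250)
b(h) = 0
O*(-131 + (b(-8) - 1/(-30 + 22))) = -250*(-131 + (0 - 1/(-30 + 22))) = -250*(-131 + (0 - 1/(-8))) = -250*(-131 + (0 - 1*(-1/8))) = -250*(-131 + (0 + 1/8)) = -250*(-131 + 1/8) = -250*(-1047/8) = 130875/4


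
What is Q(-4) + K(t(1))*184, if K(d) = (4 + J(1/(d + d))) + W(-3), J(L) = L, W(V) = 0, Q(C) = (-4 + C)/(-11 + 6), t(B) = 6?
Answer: 11294/15 ≈ 752.93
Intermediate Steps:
Q(C) = 4/5 - C/5 (Q(C) = (-4 + C)/(-5) = (-4 + C)*(-1/5) = 4/5 - C/5)
K(d) = 4 + 1/(2*d) (K(d) = (4 + 1/(d + d)) + 0 = (4 + 1/(2*d)) + 0 = 4 + 1/(2*d))
Q(-4) + K(t(1))*184 = (4/5 - 1/5*(-4)) + (4 + (1/2)/6)*184 = (4/5 + 4/5) + (4 + (1/2)*(1/6))*184 = 8/5 + (4 + 1/12)*184 = 8/5 + (49/12)*184 = 8/5 + 2254/3 = 11294/15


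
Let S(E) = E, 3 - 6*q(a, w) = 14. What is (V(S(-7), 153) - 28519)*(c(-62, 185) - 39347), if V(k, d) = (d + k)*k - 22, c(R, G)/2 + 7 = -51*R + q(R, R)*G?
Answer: 2990179198/3 ≈ 9.9673e+8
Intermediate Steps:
q(a, w) = -11/6 (q(a, w) = 1/2 - 1/6*14 = 1/2 - 7/3 = -11/6)
c(R, G) = -14 - 102*R - 11*G/3 (c(R, G) = -14 + 2*(-51*R - 11*G/6) = -14 + (-102*R - 11*G/3) = -14 - 102*R - 11*G/3)
V(k, d) = -22 + k*(d + k) (V(k, d) = k*(d + k) - 22 = -22 + k*(d + k))
(V(S(-7), 153) - 28519)*(c(-62, 185) - 39347) = ((-22 + (-7)**2 + 153*(-7)) - 28519)*((-14 - 102*(-62) - 11/3*185) - 39347) = ((-22 + 49 - 1071) - 28519)*((-14 + 6324 - 2035/3) - 39347) = (-1044 - 28519)*(16895/3 - 39347) = -29563*(-101146/3) = 2990179198/3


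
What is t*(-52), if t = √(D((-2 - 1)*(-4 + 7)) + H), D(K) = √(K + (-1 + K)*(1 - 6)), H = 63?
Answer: -52*√(63 + √41) ≈ -433.20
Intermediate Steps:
D(K) = √(5 - 4*K) (D(K) = √(K + (-1 + K)*(-5)) = √(K + (5 - 5*K)) = √(5 - 4*K))
t = √(63 + √41) (t = √(√(5 - 4*(-2 - 1)*(-4 + 7)) + 63) = √(√(5 - (-12)*3) + 63) = √(√(5 - 4*(-9)) + 63) = √(√(5 + 36) + 63) = √(√41 + 63) = √(63 + √41) ≈ 8.3309)
t*(-52) = √(63 + √41)*(-52) = -52*√(63 + √41)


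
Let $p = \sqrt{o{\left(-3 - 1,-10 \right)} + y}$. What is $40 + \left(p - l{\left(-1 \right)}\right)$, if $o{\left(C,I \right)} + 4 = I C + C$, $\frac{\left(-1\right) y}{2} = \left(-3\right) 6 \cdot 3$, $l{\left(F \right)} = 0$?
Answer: $40 + 2 \sqrt{35} \approx 51.832$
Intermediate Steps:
$y = 108$ ($y = - 2 \left(-3\right) 6 \cdot 3 = - 2 \left(\left(-18\right) 3\right) = \left(-2\right) \left(-54\right) = 108$)
$o{\left(C,I \right)} = -4 + C + C I$ ($o{\left(C,I \right)} = -4 + \left(I C + C\right) = -4 + \left(C I + C\right) = -4 + \left(C + C I\right) = -4 + C + C I$)
$p = 2 \sqrt{35}$ ($p = \sqrt{\left(-4 - 4 + \left(-3 - 1\right) \left(-10\right)\right) + 108} = \sqrt{\left(-4 - 4 - -40\right) + 108} = \sqrt{\left(-4 - 4 + 40\right) + 108} = \sqrt{32 + 108} = \sqrt{140} = 2 \sqrt{35} \approx 11.832$)
$40 + \left(p - l{\left(-1 \right)}\right) = 40 + \left(2 \sqrt{35} - 0\right) = 40 + \left(2 \sqrt{35} + 0\right) = 40 + 2 \sqrt{35}$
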